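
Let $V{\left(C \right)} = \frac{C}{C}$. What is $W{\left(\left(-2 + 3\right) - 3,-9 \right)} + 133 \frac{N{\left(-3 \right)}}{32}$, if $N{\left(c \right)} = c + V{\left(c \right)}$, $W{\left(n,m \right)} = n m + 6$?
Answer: $\frac{251}{16} \approx 15.688$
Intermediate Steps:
$V{\left(C \right)} = 1$
$W{\left(n,m \right)} = 6 + m n$ ($W{\left(n,m \right)} = m n + 6 = 6 + m n$)
$N{\left(c \right)} = 1 + c$ ($N{\left(c \right)} = c + 1 = 1 + c$)
$W{\left(\left(-2 + 3\right) - 3,-9 \right)} + 133 \frac{N{\left(-3 \right)}}{32} = \left(6 - 9 \left(\left(-2 + 3\right) - 3\right)\right) + 133 \frac{1 - 3}{32} = \left(6 - 9 \left(1 - 3\right)\right) + 133 \left(\left(-2\right) \frac{1}{32}\right) = \left(6 - -18\right) + 133 \left(- \frac{1}{16}\right) = \left(6 + 18\right) - \frac{133}{16} = 24 - \frac{133}{16} = \frac{251}{16}$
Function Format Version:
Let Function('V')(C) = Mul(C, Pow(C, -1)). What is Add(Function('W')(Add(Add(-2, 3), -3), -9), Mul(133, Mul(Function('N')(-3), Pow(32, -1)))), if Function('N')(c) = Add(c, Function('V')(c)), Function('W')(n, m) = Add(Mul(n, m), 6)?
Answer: Rational(251, 16) ≈ 15.688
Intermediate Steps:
Function('V')(C) = 1
Function('W')(n, m) = Add(6, Mul(m, n)) (Function('W')(n, m) = Add(Mul(m, n), 6) = Add(6, Mul(m, n)))
Function('N')(c) = Add(1, c) (Function('N')(c) = Add(c, 1) = Add(1, c))
Add(Function('W')(Add(Add(-2, 3), -3), -9), Mul(133, Mul(Function('N')(-3), Pow(32, -1)))) = Add(Add(6, Mul(-9, Add(Add(-2, 3), -3))), Mul(133, Mul(Add(1, -3), Pow(32, -1)))) = Add(Add(6, Mul(-9, Add(1, -3))), Mul(133, Mul(-2, Rational(1, 32)))) = Add(Add(6, Mul(-9, -2)), Mul(133, Rational(-1, 16))) = Add(Add(6, 18), Rational(-133, 16)) = Add(24, Rational(-133, 16)) = Rational(251, 16)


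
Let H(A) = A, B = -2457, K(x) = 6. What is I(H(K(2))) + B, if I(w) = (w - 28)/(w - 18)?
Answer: -14731/6 ≈ -2455.2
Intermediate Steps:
I(w) = (-28 + w)/(-18 + w)
I(H(K(2))) + B = (-28 + 6)/(-18 + 6) - 2457 = -22/(-12) - 2457 = -1/12*(-22) - 2457 = 11/6 - 2457 = -14731/6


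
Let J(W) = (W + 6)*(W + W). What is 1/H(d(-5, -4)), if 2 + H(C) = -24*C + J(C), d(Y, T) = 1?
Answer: -1/12 ≈ -0.083333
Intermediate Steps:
J(W) = 2*W*(6 + W) (J(W) = (6 + W)*(2*W) = 2*W*(6 + W))
H(C) = -2 - 24*C + 2*C*(6 + C) (H(C) = -2 + (-24*C + 2*C*(6 + C)) = -2 - 24*C + 2*C*(6 + C))
1/H(d(-5, -4)) = 1/(-2 - 12*1 + 2*1²) = 1/(-2 - 12 + 2*1) = 1/(-2 - 12 + 2) = 1/(-12) = -1/12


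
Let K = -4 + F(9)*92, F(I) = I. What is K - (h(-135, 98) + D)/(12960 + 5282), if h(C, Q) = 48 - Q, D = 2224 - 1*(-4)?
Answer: 7514615/9121 ≈ 823.88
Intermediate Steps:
D = 2228 (D = 2224 + 4 = 2228)
K = 824 (K = -4 + 9*92 = -4 + 828 = 824)
K - (h(-135, 98) + D)/(12960 + 5282) = 824 - ((48 - 1*98) + 2228)/(12960 + 5282) = 824 - ((48 - 98) + 2228)/18242 = 824 - (-50 + 2228)/18242 = 824 - 2178/18242 = 824 - 1*1089/9121 = 824 - 1089/9121 = 7514615/9121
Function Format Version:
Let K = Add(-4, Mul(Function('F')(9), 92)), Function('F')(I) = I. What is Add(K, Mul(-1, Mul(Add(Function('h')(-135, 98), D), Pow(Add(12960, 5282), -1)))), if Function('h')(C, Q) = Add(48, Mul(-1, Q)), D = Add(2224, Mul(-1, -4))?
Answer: Rational(7514615, 9121) ≈ 823.88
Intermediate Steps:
D = 2228 (D = Add(2224, 4) = 2228)
K = 824 (K = Add(-4, Mul(9, 92)) = Add(-4, 828) = 824)
Add(K, Mul(-1, Mul(Add(Function('h')(-135, 98), D), Pow(Add(12960, 5282), -1)))) = Add(824, Mul(-1, Mul(Add(Add(48, Mul(-1, 98)), 2228), Pow(Add(12960, 5282), -1)))) = Add(824, Mul(-1, Mul(Add(Add(48, -98), 2228), Pow(18242, -1)))) = Add(824, Mul(-1, Mul(Add(-50, 2228), Rational(1, 18242)))) = Add(824, Mul(-1, Mul(2178, Rational(1, 18242)))) = Add(824, Mul(-1, Rational(1089, 9121))) = Add(824, Rational(-1089, 9121)) = Rational(7514615, 9121)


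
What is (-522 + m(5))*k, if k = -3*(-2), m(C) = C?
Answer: -3102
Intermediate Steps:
k = 6
(-522 + m(5))*k = (-522 + 5)*6 = -517*6 = -3102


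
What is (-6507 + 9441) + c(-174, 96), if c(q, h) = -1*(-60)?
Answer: 2994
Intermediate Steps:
c(q, h) = 60
(-6507 + 9441) + c(-174, 96) = (-6507 + 9441) + 60 = 2934 + 60 = 2994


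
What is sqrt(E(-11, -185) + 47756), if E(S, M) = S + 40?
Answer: sqrt(47785) ≈ 218.60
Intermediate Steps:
E(S, M) = 40 + S
sqrt(E(-11, -185) + 47756) = sqrt((40 - 11) + 47756) = sqrt(29 + 47756) = sqrt(47785)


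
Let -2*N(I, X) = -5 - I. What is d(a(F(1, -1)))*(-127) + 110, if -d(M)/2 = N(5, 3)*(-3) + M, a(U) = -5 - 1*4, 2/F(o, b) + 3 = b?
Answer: -5986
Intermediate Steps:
F(o, b) = 2/(-3 + b)
N(I, X) = 5/2 + I/2 (N(I, X) = -(-5 - I)/2 = 5/2 + I/2)
a(U) = -9 (a(U) = -5 - 4 = -9)
d(M) = 30 - 2*M (d(M) = -2*((5/2 + (½)*5)*(-3) + M) = -2*((5/2 + 5/2)*(-3) + M) = -2*(5*(-3) + M) = -2*(-15 + M) = 30 - 2*M)
d(a(F(1, -1)))*(-127) + 110 = (30 - 2*(-9))*(-127) + 110 = (30 + 18)*(-127) + 110 = 48*(-127) + 110 = -6096 + 110 = -5986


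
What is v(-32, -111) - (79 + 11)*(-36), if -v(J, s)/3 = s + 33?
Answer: 3474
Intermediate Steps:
v(J, s) = -99 - 3*s (v(J, s) = -3*(s + 33) = -3*(33 + s) = -99 - 3*s)
v(-32, -111) - (79 + 11)*(-36) = (-99 - 3*(-111)) - (79 + 11)*(-36) = (-99 + 333) - 90*(-36) = 234 - 1*(-3240) = 234 + 3240 = 3474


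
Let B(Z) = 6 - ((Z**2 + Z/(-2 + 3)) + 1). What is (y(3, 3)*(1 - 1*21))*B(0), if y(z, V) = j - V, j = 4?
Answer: -100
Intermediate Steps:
y(z, V) = 4 - V
B(Z) = 5 - Z - Z**2 (B(Z) = 6 - ((Z**2 + Z/1) + 1) = 6 - ((Z**2 + 1*Z) + 1) = 6 - ((Z**2 + Z) + 1) = 6 - ((Z + Z**2) + 1) = 6 - (1 + Z + Z**2) = 6 + (-1 - Z - Z**2) = 5 - Z - Z**2)
(y(3, 3)*(1 - 1*21))*B(0) = ((4 - 1*3)*(1 - 1*21))*(5 - 1*0 - 1*0**2) = ((4 - 3)*(1 - 21))*(5 + 0 - 1*0) = (1*(-20))*(5 + 0 + 0) = -20*5 = -100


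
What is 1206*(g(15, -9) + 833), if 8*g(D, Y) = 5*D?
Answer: 4063617/4 ≈ 1.0159e+6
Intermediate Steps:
g(D, Y) = 5*D/8 (g(D, Y) = (5*D)/8 = 5*D/8)
1206*(g(15, -9) + 833) = 1206*((5/8)*15 + 833) = 1206*(75/8 + 833) = 1206*(6739/8) = 4063617/4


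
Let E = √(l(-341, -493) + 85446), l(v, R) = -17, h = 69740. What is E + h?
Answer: 69740 + √85429 ≈ 70032.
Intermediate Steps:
E = √85429 (E = √(-17 + 85446) = √85429 ≈ 292.28)
E + h = √85429 + 69740 = 69740 + √85429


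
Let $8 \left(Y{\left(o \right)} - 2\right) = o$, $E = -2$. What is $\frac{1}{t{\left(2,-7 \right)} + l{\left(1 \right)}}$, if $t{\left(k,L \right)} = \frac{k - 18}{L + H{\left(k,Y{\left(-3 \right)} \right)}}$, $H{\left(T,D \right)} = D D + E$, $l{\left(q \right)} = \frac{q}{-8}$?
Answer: $\frac{3256}{7785} \approx 0.41824$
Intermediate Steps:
$l{\left(q \right)} = - \frac{q}{8}$ ($l{\left(q \right)} = q \left(- \frac{1}{8}\right) = - \frac{q}{8}$)
$Y{\left(o \right)} = 2 + \frac{o}{8}$
$H{\left(T,D \right)} = -2 + D^{2}$ ($H{\left(T,D \right)} = D D - 2 = D^{2} - 2 = -2 + D^{2}$)
$t{\left(k,L \right)} = \frac{-18 + k}{\frac{41}{64} + L}$ ($t{\left(k,L \right)} = \frac{k - 18}{L - \left(2 - \left(2 + \frac{1}{8} \left(-3\right)\right)^{2}\right)} = \frac{-18 + k}{L - \left(2 - \left(2 - \frac{3}{8}\right)^{2}\right)} = \frac{-18 + k}{L - \left(2 - \left(\frac{13}{8}\right)^{2}\right)} = \frac{-18 + k}{L + \left(-2 + \frac{169}{64}\right)} = \frac{-18 + k}{L + \frac{41}{64}} = \frac{-18 + k}{\frac{41}{64} + L}$)
$\frac{1}{t{\left(2,-7 \right)} + l{\left(1 \right)}} = \frac{1}{\frac{64 \left(-18 + 2\right)}{41 + 64 \left(-7\right)} - \frac{1}{8}} = \frac{1}{64 \frac{1}{41 - 448} \left(-16\right) - \frac{1}{8}} = \frac{1}{64 \frac{1}{-407} \left(-16\right) - \frac{1}{8}} = \frac{1}{64 \left(- \frac{1}{407}\right) \left(-16\right) - \frac{1}{8}} = \frac{1}{\frac{1024}{407} - \frac{1}{8}} = \frac{1}{\frac{7785}{3256}} = \frac{3256}{7785}$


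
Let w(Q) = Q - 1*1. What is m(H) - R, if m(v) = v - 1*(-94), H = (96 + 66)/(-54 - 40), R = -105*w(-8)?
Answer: -40078/47 ≈ -852.72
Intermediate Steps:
w(Q) = -1 + Q (w(Q) = Q - 1 = -1 + Q)
R = 945 (R = -105*(-1 - 8) = -105*(-9) = 945)
H = -81/47 (H = 162/(-94) = 162*(-1/94) = -81/47 ≈ -1.7234)
m(v) = 94 + v (m(v) = v + 94 = 94 + v)
m(H) - R = (94 - 81/47) - 1*945 = 4337/47 - 945 = -40078/47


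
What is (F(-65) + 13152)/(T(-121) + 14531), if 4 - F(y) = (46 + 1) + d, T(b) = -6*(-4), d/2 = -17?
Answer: 13143/14555 ≈ 0.90299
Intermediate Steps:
d = -34 (d = 2*(-17) = -34)
T(b) = 24
F(y) = -9 (F(y) = 4 - ((46 + 1) - 34) = 4 - (47 - 34) = 4 - 1*13 = 4 - 13 = -9)
(F(-65) + 13152)/(T(-121) + 14531) = (-9 + 13152)/(24 + 14531) = 13143/14555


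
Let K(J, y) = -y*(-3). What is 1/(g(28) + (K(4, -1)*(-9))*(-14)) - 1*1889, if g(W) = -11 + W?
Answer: -681930/361 ≈ -1889.0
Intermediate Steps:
K(J, y) = 3*y (K(J, y) = -(-3)*y = 3*y)
1/(g(28) + (K(4, -1)*(-9))*(-14)) - 1*1889 = 1/((-11 + 28) + ((3*(-1))*(-9))*(-14)) - 1*1889 = 1/(17 - 3*(-9)*(-14)) - 1889 = 1/(17 + 27*(-14)) - 1889 = 1/(17 - 378) - 1889 = 1/(-361) - 1889 = -1/361 - 1889 = -681930/361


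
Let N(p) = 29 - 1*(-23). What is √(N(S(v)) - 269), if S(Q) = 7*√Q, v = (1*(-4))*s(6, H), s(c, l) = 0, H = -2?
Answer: I*√217 ≈ 14.731*I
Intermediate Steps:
v = 0 (v = (1*(-4))*0 = -4*0 = 0)
N(p) = 52 (N(p) = 29 + 23 = 52)
√(N(S(v)) - 269) = √(52 - 269) = √(-217) = I*√217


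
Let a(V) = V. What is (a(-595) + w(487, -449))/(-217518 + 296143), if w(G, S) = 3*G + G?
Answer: 1353/78625 ≈ 0.017208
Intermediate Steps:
w(G, S) = 4*G
(a(-595) + w(487, -449))/(-217518 + 296143) = (-595 + 4*487)/(-217518 + 296143) = (-595 + 1948)/78625 = 1353*(1/78625) = 1353/78625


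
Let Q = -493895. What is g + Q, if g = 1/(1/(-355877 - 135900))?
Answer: -985672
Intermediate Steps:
g = -491777 (g = 1/(1/(-491777)) = 1/(-1/491777) = -491777)
g + Q = -491777 - 493895 = -985672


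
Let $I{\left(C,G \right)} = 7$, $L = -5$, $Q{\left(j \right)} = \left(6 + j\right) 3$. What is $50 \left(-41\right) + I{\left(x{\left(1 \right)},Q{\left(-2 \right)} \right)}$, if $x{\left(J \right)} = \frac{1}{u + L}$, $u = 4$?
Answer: $-2043$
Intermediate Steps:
$Q{\left(j \right)} = 18 + 3 j$
$x{\left(J \right)} = -1$ ($x{\left(J \right)} = \frac{1}{4 - 5} = \frac{1}{-1} = -1$)
$50 \left(-41\right) + I{\left(x{\left(1 \right)},Q{\left(-2 \right)} \right)} = 50 \left(-41\right) + 7 = -2050 + 7 = -2043$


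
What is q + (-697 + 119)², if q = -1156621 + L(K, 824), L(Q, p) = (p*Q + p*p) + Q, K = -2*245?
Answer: -547811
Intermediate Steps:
K = -490
L(Q, p) = Q + p² + Q*p (L(Q, p) = (Q*p + p²) + Q = (p² + Q*p) + Q = Q + p² + Q*p)
q = -881895 (q = -1156621 + (-490 + 824² - 490*824) = -1156621 + (-490 + 678976 - 403760) = -1156621 + 274726 = -881895)
q + (-697 + 119)² = -881895 + (-697 + 119)² = -881895 + (-578)² = -881895 + 334084 = -547811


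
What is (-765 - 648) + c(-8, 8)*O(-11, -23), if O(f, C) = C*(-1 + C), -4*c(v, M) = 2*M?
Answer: -3621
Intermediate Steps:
c(v, M) = -M/2
(-765 - 648) + c(-8, 8)*O(-11, -23) = (-765 - 648) + (-½*8)*(-23*(-1 - 23)) = -1413 - (-92)*(-24) = -1413 - 4*552 = -1413 - 2208 = -3621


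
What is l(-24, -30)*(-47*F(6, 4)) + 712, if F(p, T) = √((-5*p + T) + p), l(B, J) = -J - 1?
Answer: 712 - 2726*I*√5 ≈ 712.0 - 6095.5*I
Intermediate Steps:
l(B, J) = -1 - J
F(p, T) = √(T - 4*p) (F(p, T) = √((T - 5*p) + p) = √(T - 4*p))
l(-24, -30)*(-47*F(6, 4)) + 712 = (-1 - 1*(-30))*(-47*√(4 - 4*6)) + 712 = (-1 + 30)*(-47*√(4 - 24)) + 712 = 29*(-94*I*√5) + 712 = -2726*I*√5 + 712 = 712 - 2726*I*√5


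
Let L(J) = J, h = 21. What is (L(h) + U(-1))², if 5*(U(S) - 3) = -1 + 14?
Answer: 17689/25 ≈ 707.56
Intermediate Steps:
U(S) = 28/5 (U(S) = 3 + (-1 + 14)/5 = 3 + (⅕)*13 = 3 + 13/5 = 28/5)
(L(h) + U(-1))² = (21 + 28/5)² = (133/5)² = 17689/25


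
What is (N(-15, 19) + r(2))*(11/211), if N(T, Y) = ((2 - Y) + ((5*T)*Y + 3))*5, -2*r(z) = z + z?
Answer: -79167/211 ≈ -375.20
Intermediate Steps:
r(z) = -z (r(z) = -(z + z)/2 = -z)
N(T, Y) = 25 - 5*Y + 25*T*Y (N(T, Y) = ((2 - Y) + (5*T*Y + 3))*5 = ((2 - Y) + (3 + 5*T*Y))*5 = (5 - Y + 5*T*Y)*5 = 25 - 5*Y + 25*T*Y)
(N(-15, 19) + r(2))*(11/211) = ((25 - 5*19 + 25*(-15)*19) - 1*2)*(11/211) = ((25 - 95 - 7125) - 2)*(11*(1/211)) = (-7195 - 2)*(11/211) = -7197*11/211 = -79167/211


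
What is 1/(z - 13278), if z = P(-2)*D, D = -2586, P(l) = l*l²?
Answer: 1/7410 ≈ 0.00013495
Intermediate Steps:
P(l) = l³
z = 20688 (z = (-2)³*(-2586) = -8*(-2586) = 20688)
1/(z - 13278) = 1/(20688 - 13278) = 1/7410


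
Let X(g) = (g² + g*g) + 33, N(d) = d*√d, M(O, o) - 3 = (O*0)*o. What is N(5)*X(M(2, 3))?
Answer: 255*√5 ≈ 570.20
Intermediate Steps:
M(O, o) = 3 (M(O, o) = 3 + (O*0)*o = 3 + 0*o = 3 + 0 = 3)
N(d) = d^(3/2)
X(g) = 33 + 2*g² (X(g) = (g² + g²) + 33 = 2*g² + 33 = 33 + 2*g²)
N(5)*X(M(2, 3)) = 5^(3/2)*(33 + 2*3²) = (5*√5)*(33 + 2*9) = (5*√5)*(33 + 18) = (5*√5)*51 = 255*√5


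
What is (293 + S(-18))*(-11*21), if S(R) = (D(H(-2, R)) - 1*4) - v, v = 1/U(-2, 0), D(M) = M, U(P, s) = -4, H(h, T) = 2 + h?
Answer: -267267/4 ≈ -66817.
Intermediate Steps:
v = -¼ (v = 1/(-4) = -¼ ≈ -0.25000)
S(R) = -15/4 (S(R) = ((2 - 2) - 1*4) - 1*(-¼) = (0 - 4) + ¼ = -4 + ¼ = -15/4)
(293 + S(-18))*(-11*21) = (293 - 15/4)*(-11*21) = (1157/4)*(-231) = -267267/4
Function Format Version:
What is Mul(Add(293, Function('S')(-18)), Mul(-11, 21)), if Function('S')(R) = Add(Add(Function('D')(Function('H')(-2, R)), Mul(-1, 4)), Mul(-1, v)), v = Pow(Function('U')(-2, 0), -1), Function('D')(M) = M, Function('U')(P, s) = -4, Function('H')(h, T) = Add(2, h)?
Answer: Rational(-267267, 4) ≈ -66817.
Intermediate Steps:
v = Rational(-1, 4) (v = Pow(-4, -1) = Rational(-1, 4) ≈ -0.25000)
Function('S')(R) = Rational(-15, 4) (Function('S')(R) = Add(Add(Add(2, -2), Mul(-1, 4)), Mul(-1, Rational(-1, 4))) = Add(Add(0, -4), Rational(1, 4)) = Add(-4, Rational(1, 4)) = Rational(-15, 4))
Mul(Add(293, Function('S')(-18)), Mul(-11, 21)) = Mul(Add(293, Rational(-15, 4)), Mul(-11, 21)) = Mul(Rational(1157, 4), -231) = Rational(-267267, 4)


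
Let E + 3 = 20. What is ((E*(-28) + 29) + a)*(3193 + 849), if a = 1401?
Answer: 3856068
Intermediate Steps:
E = 17 (E = -3 + 20 = 17)
((E*(-28) + 29) + a)*(3193 + 849) = ((17*(-28) + 29) + 1401)*(3193 + 849) = ((-476 + 29) + 1401)*4042 = (-447 + 1401)*4042 = 954*4042 = 3856068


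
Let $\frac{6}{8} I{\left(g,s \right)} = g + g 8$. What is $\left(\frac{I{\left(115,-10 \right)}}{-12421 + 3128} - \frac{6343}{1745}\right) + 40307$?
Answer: $\frac{653568445896}{16216285} \approx 40303.0$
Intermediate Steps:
$I{\left(g,s \right)} = 12 g$ ($I{\left(g,s \right)} = \frac{4 \left(g + g 8\right)}{3} = \frac{4 \left(g + 8 g\right)}{3} = \frac{4 \cdot 9 g}{3} = 12 g$)
$\left(\frac{I{\left(115,-10 \right)}}{-12421 + 3128} - \frac{6343}{1745}\right) + 40307 = \left(\frac{12 \cdot 115}{-12421 + 3128} - \frac{6343}{1745}\right) + 40307 = \left(\frac{1380}{-9293} - \frac{6343}{1745}\right) + 40307 = \left(1380 \left(- \frac{1}{9293}\right) - \frac{6343}{1745}\right) + 40307 = \left(- \frac{1380}{9293} - \frac{6343}{1745}\right) + 40307 = - \frac{61353599}{16216285} + 40307 = \frac{653568445896}{16216285}$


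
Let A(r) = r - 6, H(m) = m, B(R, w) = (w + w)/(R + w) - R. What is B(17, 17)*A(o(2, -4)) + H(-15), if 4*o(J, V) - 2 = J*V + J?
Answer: 97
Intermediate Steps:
o(J, V) = ½ + J/4 + J*V/4 (o(J, V) = ½ + (J*V + J)/4 = ½ + (J + J*V)/4 = ½ + (J/4 + J*V/4) = ½ + J/4 + J*V/4)
B(R, w) = -R + 2*w/(R + w) (B(R, w) = (2*w)/(R + w) - R = 2*w/(R + w) - R = -R + 2*w/(R + w))
A(r) = -6 + r
B(17, 17)*A(o(2, -4)) + H(-15) = ((-1*17² + 2*17 - 1*17*17)/(17 + 17))*(-6 + (½ + (¼)*2 + (¼)*2*(-4))) - 15 = ((-1*289 + 34 - 289)/34)*(-6 + (½ + ½ - 2)) - 15 = ((-289 + 34 - 289)/34)*(-6 - 1) - 15 = ((1/34)*(-544))*(-7) - 15 = -16*(-7) - 15 = 112 - 15 = 97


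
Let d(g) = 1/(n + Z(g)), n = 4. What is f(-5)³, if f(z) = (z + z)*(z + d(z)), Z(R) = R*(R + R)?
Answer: 2433138625/19683 ≈ 1.2362e+5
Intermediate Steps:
Z(R) = 2*R² (Z(R) = R*(2*R) = 2*R²)
d(g) = 1/(4 + 2*g²)
f(z) = 2*z*(z + 1/(2*(2 + z²))) (f(z) = (z + z)*(z + 1/(2*(2 + z²))) = (2*z)*(z + 1/(2*(2 + z²))) = 2*z*(z + 1/(2*(2 + z²))))
f(-5)³ = (-5*(1 + 2*(-5)*(2 + (-5)²))/(2 + (-5)²))³ = (-5*(1 + 2*(-5)*(2 + 25))/(2 + 25))³ = (-5*(1 + 2*(-5)*27)/27)³ = (-5*1/27*(1 - 270))³ = (-5*1/27*(-269))³ = (1345/27)³ = 2433138625/19683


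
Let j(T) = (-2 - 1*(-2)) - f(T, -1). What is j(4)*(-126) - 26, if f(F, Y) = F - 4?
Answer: -26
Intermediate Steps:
f(F, Y) = -4 + F
j(T) = 4 - T (j(T) = (-2 - 1*(-2)) - (-4 + T) = (-2 + 2) + (4 - T) = 0 + (4 - T) = 4 - T)
j(4)*(-126) - 26 = (4 - 1*4)*(-126) - 26 = (4 - 4)*(-126) - 26 = 0*(-126) - 26 = 0 - 26 = -26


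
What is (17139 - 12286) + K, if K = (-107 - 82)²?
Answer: 40574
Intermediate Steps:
K = 35721 (K = (-189)² = 35721)
(17139 - 12286) + K = (17139 - 12286) + 35721 = 4853 + 35721 = 40574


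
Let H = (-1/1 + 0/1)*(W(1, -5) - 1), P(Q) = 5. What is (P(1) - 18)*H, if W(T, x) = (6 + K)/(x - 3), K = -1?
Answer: -169/8 ≈ -21.125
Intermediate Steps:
W(T, x) = 5/(-3 + x) (W(T, x) = (6 - 1)/(x - 3) = 5/(-3 + x))
H = 13/8 (H = (-1/1 + 0/1)*(5/(-3 - 5) - 1) = (-1*1 + 0*1)*(5/(-8) - 1) = (-1 + 0)*(5*(-⅛) - 1) = -(-5/8 - 1) = -1*(-13/8) = 13/8 ≈ 1.6250)
(P(1) - 18)*H = (5 - 18)*(13/8) = -13*13/8 = -169/8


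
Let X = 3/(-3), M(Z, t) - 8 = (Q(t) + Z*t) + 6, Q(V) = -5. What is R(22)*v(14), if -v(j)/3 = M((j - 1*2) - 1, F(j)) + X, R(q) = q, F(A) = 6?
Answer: -4884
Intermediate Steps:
M(Z, t) = 9 + Z*t (M(Z, t) = 8 + ((-5 + Z*t) + 6) = 8 + (1 + Z*t) = 9 + Z*t)
X = -1 (X = 3*(-⅓) = -1)
v(j) = 30 - 18*j (v(j) = -3*((9 + ((j - 1*2) - 1)*6) - 1) = -3*((9 + ((j - 2) - 1)*6) - 1) = -3*((9 + ((-2 + j) - 1)*6) - 1) = -3*((9 + (-3 + j)*6) - 1) = -3*((9 + (-18 + 6*j)) - 1) = -3*((-9 + 6*j) - 1) = -3*(-10 + 6*j) = 30 - 18*j)
R(22)*v(14) = 22*(30 - 18*14) = 22*(30 - 252) = 22*(-222) = -4884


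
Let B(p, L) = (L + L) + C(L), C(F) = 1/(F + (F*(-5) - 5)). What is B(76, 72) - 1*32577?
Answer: -9502870/293 ≈ -32433.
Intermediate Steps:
C(F) = 1/(-5 - 4*F) (C(F) = 1/(F + (-5*F - 5)) = 1/(F + (-5 - 5*F)) = 1/(-5 - 4*F))
B(p, L) = -1/(5 + 4*L) + 2*L (B(p, L) = (L + L) - 1/(5 + 4*L) = 2*L - 1/(5 + 4*L) = -1/(5 + 4*L) + 2*L)
B(76, 72) - 1*32577 = (-1 + 2*72*(5 + 4*72))/(5 + 4*72) - 1*32577 = (-1 + 2*72*(5 + 288))/(5 + 288) - 32577 = (-1 + 2*72*293)/293 - 32577 = (-1 + 42192)/293 - 32577 = (1/293)*42191 - 32577 = 42191/293 - 32577 = -9502870/293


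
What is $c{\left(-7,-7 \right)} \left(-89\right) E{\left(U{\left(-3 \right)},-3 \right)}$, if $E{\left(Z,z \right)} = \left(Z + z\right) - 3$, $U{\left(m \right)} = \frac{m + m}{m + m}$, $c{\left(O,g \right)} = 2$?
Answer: $890$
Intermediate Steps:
$U{\left(m \right)} = 1$ ($U{\left(m \right)} = \frac{2 m}{2 m} = 2 m \frac{1}{2 m} = 1$)
$E{\left(Z,z \right)} = -3 + Z + z$
$c{\left(-7,-7 \right)} \left(-89\right) E{\left(U{\left(-3 \right)},-3 \right)} = 2 \left(-89\right) \left(-3 + 1 - 3\right) = \left(-178\right) \left(-5\right) = 890$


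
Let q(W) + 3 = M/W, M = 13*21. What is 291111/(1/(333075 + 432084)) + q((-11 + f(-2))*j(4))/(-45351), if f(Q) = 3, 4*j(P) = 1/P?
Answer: 1122418110109372/5039 ≈ 2.2275e+11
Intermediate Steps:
j(P) = 1/(4*P)
M = 273
q(W) = -3 + 273/W
291111/(1/(333075 + 432084)) + q((-11 + f(-2))*j(4))/(-45351) = 291111/(1/(333075 + 432084)) + (-3 + 273/(((-11 + 3)*((¼)/4))))/(-45351) = 291111/(1/765159) + (-3 + 273/((-2/4)))*(-1/45351) = 291111/(1/765159) + (-3 + 273/((-8*1/16)))*(-1/45351) = 291111*765159 + (-3 + 273/(-½))*(-1/45351) = 222746201649 + (-3 + 273*(-2))*(-1/45351) = 222746201649 + (-3 - 546)*(-1/45351) = 222746201649 - 549*(-1/45351) = 222746201649 + 61/5039 = 1122418110109372/5039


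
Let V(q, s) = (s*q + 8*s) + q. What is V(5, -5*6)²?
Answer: 148225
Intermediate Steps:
V(q, s) = q + 8*s + q*s (V(q, s) = (q*s + 8*s) + q = (8*s + q*s) + q = q + 8*s + q*s)
V(5, -5*6)² = (5 + 8*(-5*6) + 5*(-5*6))² = (5 + 8*(-30) + 5*(-30))² = (5 - 240 - 150)² = (-385)² = 148225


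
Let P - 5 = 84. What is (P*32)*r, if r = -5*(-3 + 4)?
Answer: -14240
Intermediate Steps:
P = 89 (P = 5 + 84 = 89)
r = -5 (r = -5*1 = -5)
(P*32)*r = (89*32)*(-5) = 2848*(-5) = -14240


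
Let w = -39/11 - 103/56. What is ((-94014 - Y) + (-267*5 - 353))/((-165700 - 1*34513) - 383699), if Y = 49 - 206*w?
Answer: 29832959/179844896 ≈ 0.16588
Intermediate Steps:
w = -3317/616 (w = -39*1/11 - 103*1/56 = -39/11 - 103/56 = -3317/616 ≈ -5.3847)
Y = 356743/308 (Y = 49 - 206*(-3317/616) = 49 + 341651/308 = 356743/308 ≈ 1158.3)
((-94014 - Y) + (-267*5 - 353))/((-165700 - 1*34513) - 383699) = ((-94014 - 1*356743/308) + (-267*5 - 353))/((-165700 - 1*34513) - 383699) = ((-94014 - 356743/308) + (-1335 - 353))/((-165700 - 34513) - 383699) = (-29313055/308 - 1688)/(-200213 - 383699) = -29832959/308/(-583912) = -29832959/308*(-1/583912) = 29832959/179844896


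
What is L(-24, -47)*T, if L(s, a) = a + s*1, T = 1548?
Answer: -109908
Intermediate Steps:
L(s, a) = a + s
L(-24, -47)*T = (-47 - 24)*1548 = -71*1548 = -109908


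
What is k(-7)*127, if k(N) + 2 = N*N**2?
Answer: -43815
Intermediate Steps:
k(N) = -2 + N**3 (k(N) = -2 + N*N**2 = -2 + N**3)
k(-7)*127 = (-2 + (-7)**3)*127 = (-2 - 343)*127 = -345*127 = -43815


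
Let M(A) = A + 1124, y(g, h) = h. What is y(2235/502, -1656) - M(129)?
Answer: -2909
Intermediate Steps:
M(A) = 1124 + A
y(2235/502, -1656) - M(129) = -1656 - (1124 + 129) = -1656 - 1*1253 = -1656 - 1253 = -2909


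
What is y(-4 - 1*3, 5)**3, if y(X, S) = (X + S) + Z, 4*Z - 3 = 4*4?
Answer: 1331/64 ≈ 20.797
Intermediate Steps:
Z = 19/4 (Z = 3/4 + (4*4)/4 = 3/4 + (1/4)*16 = 3/4 + 4 = 19/4 ≈ 4.7500)
y(X, S) = 19/4 + S + X (y(X, S) = (X + S) + 19/4 = (S + X) + 19/4 = 19/4 + S + X)
y(-4 - 1*3, 5)**3 = (19/4 + 5 + (-4 - 1*3))**3 = (19/4 + 5 + (-4 - 3))**3 = (19/4 + 5 - 7)**3 = (11/4)**3 = 1331/64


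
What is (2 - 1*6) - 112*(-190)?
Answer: 21276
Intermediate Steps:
(2 - 1*6) - 112*(-190) = (2 - 6) + 21280 = -4 + 21280 = 21276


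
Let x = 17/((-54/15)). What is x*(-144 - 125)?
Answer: 22865/18 ≈ 1270.3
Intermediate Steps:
x = -85/18 (x = 17/((-54*1/15)) = 17/(-18/5) = 17*(-5/18) = -85/18 ≈ -4.7222)
x*(-144 - 125) = -85*(-144 - 125)/18 = -85/18*(-269) = 22865/18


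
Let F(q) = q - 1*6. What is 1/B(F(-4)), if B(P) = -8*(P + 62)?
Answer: -1/416 ≈ -0.0024038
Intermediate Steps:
F(q) = -6 + q (F(q) = q - 6 = -6 + q)
B(P) = -496 - 8*P (B(P) = -8*(62 + P) = -496 - 8*P)
1/B(F(-4)) = 1/(-496 - 8*(-6 - 4)) = 1/(-496 - 8*(-10)) = 1/(-496 + 80) = 1/(-416) = -1/416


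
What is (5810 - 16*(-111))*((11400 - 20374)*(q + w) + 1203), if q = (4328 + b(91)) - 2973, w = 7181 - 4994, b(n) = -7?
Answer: -240642234782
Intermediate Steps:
w = 2187
q = 1348 (q = (4328 - 7) - 2973 = 4321 - 2973 = 1348)
(5810 - 16*(-111))*((11400 - 20374)*(q + w) + 1203) = (5810 - 16*(-111))*((11400 - 20374)*(1348 + 2187) + 1203) = (5810 + 1776)*(-8974*3535 + 1203) = 7586*(-31723090 + 1203) = 7586*(-31721887) = -240642234782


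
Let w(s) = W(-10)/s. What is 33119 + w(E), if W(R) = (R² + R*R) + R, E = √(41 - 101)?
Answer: 33119 - 19*I*√15/3 ≈ 33119.0 - 24.529*I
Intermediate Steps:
E = 2*I*√15 (E = √(-60) = 2*I*√15 ≈ 7.746*I)
W(R) = R + 2*R² (W(R) = (R² + R²) + R = 2*R² + R = R + 2*R²)
w(s) = 190/s (w(s) = (-10*(1 + 2*(-10)))/s = (-10*(1 - 20))/s = (-10*(-19))/s = 190/s)
33119 + w(E) = 33119 + 190/((2*I*√15)) = 33119 + 190*(-I*√15/30) = 33119 - 19*I*√15/3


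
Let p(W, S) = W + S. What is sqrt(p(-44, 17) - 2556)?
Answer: 3*I*sqrt(287) ≈ 50.823*I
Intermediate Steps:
p(W, S) = S + W
sqrt(p(-44, 17) - 2556) = sqrt((17 - 44) - 2556) = sqrt(-27 - 2556) = sqrt(-2583) = 3*I*sqrt(287)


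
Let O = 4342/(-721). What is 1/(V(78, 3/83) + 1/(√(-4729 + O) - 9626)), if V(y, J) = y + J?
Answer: 35917043699762683/2802823883917696360 + 613121*I*√310751/2802823883917696360 ≈ 0.012815 + 1.2194e-10*I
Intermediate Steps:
O = -4342/721 (O = 4342*(-1/721) = -4342/721 ≈ -6.0222)
V(y, J) = J + y
1/(V(78, 3/83) + 1/(√(-4729 + O) - 9626)) = 1/((3/83 + 78) + 1/(√(-4729 - 4342/721) - 9626)) = 1/((3*(1/83) + 78) + 1/(√(-3413951/721) - 9626)) = 1/((3/83 + 78) + 1/(89*I*√310751/721 - 9626)) = 1/(6477/83 + 1/(-9626 + 89*I*√310751/721))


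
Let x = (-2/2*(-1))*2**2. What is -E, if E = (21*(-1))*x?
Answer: 84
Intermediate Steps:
x = 4 (x = (-2*1/2*(-1))*4 = -1*(-1)*4 = 1*4 = 4)
E = -84 (E = (21*(-1))*4 = -21*4 = -84)
-E = -1*(-84) = 84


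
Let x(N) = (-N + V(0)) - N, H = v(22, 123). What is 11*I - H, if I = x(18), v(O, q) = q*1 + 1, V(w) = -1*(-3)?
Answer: -487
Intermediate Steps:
V(w) = 3
v(O, q) = 1 + q (v(O, q) = q + 1 = 1 + q)
H = 124 (H = 1 + 123 = 124)
x(N) = 3 - 2*N (x(N) = (-N + 3) - N = (3 - N) - N = 3 - 2*N)
I = -33 (I = 3 - 2*18 = 3 - 36 = -33)
11*I - H = 11*(-33) - 1*124 = -363 - 124 = -487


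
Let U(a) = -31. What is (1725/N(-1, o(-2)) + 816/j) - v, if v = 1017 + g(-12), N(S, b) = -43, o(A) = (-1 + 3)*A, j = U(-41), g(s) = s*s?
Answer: -1636176/1333 ≈ -1227.4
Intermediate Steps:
g(s) = s²
j = -31
o(A) = 2*A
v = 1161 (v = 1017 + (-12)² = 1017 + 144 = 1161)
(1725/N(-1, o(-2)) + 816/j) - v = (1725/(-43) + 816/(-31)) - 1*1161 = (1725*(-1/43) + 816*(-1/31)) - 1161 = (-1725/43 - 816/31) - 1161 = -88563/1333 - 1161 = -1636176/1333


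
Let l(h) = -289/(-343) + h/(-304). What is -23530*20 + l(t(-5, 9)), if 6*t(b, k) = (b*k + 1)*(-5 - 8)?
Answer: -73605522065/156408 ≈ -4.7060e+5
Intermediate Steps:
t(b, k) = -13/6 - 13*b*k/6 (t(b, k) = ((b*k + 1)*(-5 - 8))/6 = ((1 + b*k)*(-13))/6 = (-13 - 13*b*k)/6 = -13/6 - 13*b*k/6)
l(h) = 289/343 - h/304 (l(h) = -289*(-1/343) + h*(-1/304) = 289/343 - h/304)
-23530*20 + l(t(-5, 9)) = -23530*20 + (289/343 - (-13/6 - 13/6*(-5)*9)/304) = -470600 + (289/343 - (-13/6 + 195/2)/304) = -470600 + (289/343 - 1/304*286/3) = -470600 + (289/343 - 143/456) = -470600 + 82735/156408 = -73605522065/156408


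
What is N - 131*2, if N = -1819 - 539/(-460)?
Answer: -956721/460 ≈ -2079.8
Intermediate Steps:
N = -836201/460 (N = -1819 - 539*(-1)/460 = -1819 - 1*(-539/460) = -1819 + 539/460 = -836201/460 ≈ -1817.8)
N - 131*2 = -836201/460 - 131*2 = -836201/460 - 1*262 = -836201/460 - 262 = -956721/460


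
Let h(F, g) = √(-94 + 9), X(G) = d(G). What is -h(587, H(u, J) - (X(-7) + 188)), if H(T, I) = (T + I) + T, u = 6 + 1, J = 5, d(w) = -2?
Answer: -I*√85 ≈ -9.2195*I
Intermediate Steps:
X(G) = -2
u = 7
H(T, I) = I + 2*T (H(T, I) = (I + T) + T = I + 2*T)
h(F, g) = I*√85 (h(F, g) = √(-85) = I*√85)
-h(587, H(u, J) - (X(-7) + 188)) = -I*√85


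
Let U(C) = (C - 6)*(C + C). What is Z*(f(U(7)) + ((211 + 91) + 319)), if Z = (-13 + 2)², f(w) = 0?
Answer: 75141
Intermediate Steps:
U(C) = 2*C*(-6 + C) (U(C) = (-6 + C)*(2*C) = 2*C*(-6 + C))
Z = 121 (Z = (-11)² = 121)
Z*(f(U(7)) + ((211 + 91) + 319)) = 121*(0 + ((211 + 91) + 319)) = 121*(0 + (302 + 319)) = 121*(0 + 621) = 121*621 = 75141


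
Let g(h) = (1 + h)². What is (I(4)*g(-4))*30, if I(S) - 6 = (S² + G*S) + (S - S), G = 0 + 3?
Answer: 9180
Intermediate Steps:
G = 3
I(S) = 6 + S² + 3*S (I(S) = 6 + ((S² + 3*S) + (S - S)) = 6 + ((S² + 3*S) + 0) = 6 + (S² + 3*S) = 6 + S² + 3*S)
(I(4)*g(-4))*30 = ((6 + 4² + 3*4)*(1 - 4)²)*30 = ((6 + 16 + 12)*(-3)²)*30 = (34*9)*30 = 306*30 = 9180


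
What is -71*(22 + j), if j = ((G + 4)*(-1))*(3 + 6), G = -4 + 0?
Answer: -1562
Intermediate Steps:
G = -4
j = 0 (j = ((-4 + 4)*(-1))*(3 + 6) = (0*(-1))*9 = 0*9 = 0)
-71*(22 + j) = -71*(22 + 0) = -71*22 = -1562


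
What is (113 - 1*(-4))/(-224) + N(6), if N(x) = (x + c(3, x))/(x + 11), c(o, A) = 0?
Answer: -645/3808 ≈ -0.16938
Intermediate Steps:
N(x) = x/(11 + x) (N(x) = (x + 0)/(x + 11) = x/(11 + x))
(113 - 1*(-4))/(-224) + N(6) = (113 - 1*(-4))/(-224) + 6/(11 + 6) = -(113 + 4)/224 + 6/17 = -1/224*117 + 6*(1/17) = -117/224 + 6/17 = -645/3808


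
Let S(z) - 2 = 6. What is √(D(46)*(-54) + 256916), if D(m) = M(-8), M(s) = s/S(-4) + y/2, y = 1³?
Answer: √256943 ≈ 506.90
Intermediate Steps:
S(z) = 8 (S(z) = 2 + 6 = 8)
y = 1
M(s) = ½ + s/8 (M(s) = s/8 + 1/2 = s*(⅛) + 1*(½) = s/8 + ½ = ½ + s/8)
D(m) = -½ (D(m) = ½ + (⅛)*(-8) = ½ - 1 = -½)
√(D(46)*(-54) + 256916) = √(-½*(-54) + 256916) = √(27 + 256916) = √256943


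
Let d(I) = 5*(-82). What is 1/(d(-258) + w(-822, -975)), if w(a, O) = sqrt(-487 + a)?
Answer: -410/169409 - I*sqrt(1309)/169409 ≈ -0.0024202 - 0.00021357*I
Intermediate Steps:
d(I) = -410
1/(d(-258) + w(-822, -975)) = 1/(-410 + sqrt(-487 - 822)) = 1/(-410 + sqrt(-1309)) = 1/(-410 + I*sqrt(1309))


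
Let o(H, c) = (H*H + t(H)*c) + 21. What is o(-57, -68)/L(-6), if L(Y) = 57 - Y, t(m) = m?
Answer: 794/7 ≈ 113.43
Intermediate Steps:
o(H, c) = 21 + H² + H*c (o(H, c) = (H*H + H*c) + 21 = (H² + H*c) + 21 = 21 + H² + H*c)
o(-57, -68)/L(-6) = (21 + (-57)² - 57*(-68))/(57 - 1*(-6)) = (21 + 3249 + 3876)/(57 + 6) = 7146/63 = 7146*(1/63) = 794/7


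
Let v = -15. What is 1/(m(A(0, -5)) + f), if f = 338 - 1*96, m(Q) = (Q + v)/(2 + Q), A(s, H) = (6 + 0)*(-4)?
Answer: 22/5363 ≈ 0.0041022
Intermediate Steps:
A(s, H) = -24 (A(s, H) = 6*(-4) = -24)
m(Q) = (-15 + Q)/(2 + Q) (m(Q) = (Q - 15)/(2 + Q) = (-15 + Q)/(2 + Q))
f = 242 (f = 338 - 96 = 242)
1/(m(A(0, -5)) + f) = 1/((-15 - 24)/(2 - 24) + 242) = 1/(-39/(-22) + 242) = 1/(-1/22*(-39) + 242) = 1/(39/22 + 242) = 1/(5363/22) = 22/5363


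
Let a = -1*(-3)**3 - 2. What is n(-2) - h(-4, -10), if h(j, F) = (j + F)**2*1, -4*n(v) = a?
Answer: -809/4 ≈ -202.25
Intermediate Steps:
a = 25 (a = -1*(-27) - 2 = 27 - 2 = 25)
n(v) = -25/4 (n(v) = -1/4*25 = -25/4)
h(j, F) = (F + j)**2 (h(j, F) = (F + j)**2*1 = (F + j)**2)
n(-2) - h(-4, -10) = -25/4 - (-10 - 4)**2 = -25/4 - 1*(-14)**2 = -25/4 - 1*196 = -25/4 - 196 = -809/4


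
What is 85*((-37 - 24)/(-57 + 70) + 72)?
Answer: 74375/13 ≈ 5721.2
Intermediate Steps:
85*((-37 - 24)/(-57 + 70) + 72) = 85*(-61/13 + 72) = 85*(875/13) = 74375/13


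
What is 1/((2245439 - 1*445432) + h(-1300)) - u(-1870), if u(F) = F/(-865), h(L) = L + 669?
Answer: -672966451/311292048 ≈ -2.1618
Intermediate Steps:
h(L) = 669 + L
u(F) = -F/865 (u(F) = F*(-1/865) = -F/865)
1/((2245439 - 1*445432) + h(-1300)) - u(-1870) = 1/((2245439 - 1*445432) + (669 - 1300)) - (-1)*(-1870)/865 = 1/((2245439 - 445432) - 631) - 1*374/173 = 1/(1800007 - 631) - 374/173 = 1/1799376 - 374/173 = -672966451/311292048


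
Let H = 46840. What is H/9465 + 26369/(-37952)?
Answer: 305617819/71843136 ≈ 4.2540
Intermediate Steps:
H/9465 + 26369/(-37952) = 46840/9465 + 26369/(-37952) = 46840*(1/9465) + 26369*(-1/37952) = 9368/1893 - 26369/37952 = 305617819/71843136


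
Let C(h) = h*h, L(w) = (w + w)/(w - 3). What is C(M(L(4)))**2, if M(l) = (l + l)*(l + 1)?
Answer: 429981696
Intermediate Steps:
L(w) = 2*w/(-3 + w) (L(w) = (2*w)/(-3 + w) = 2*w/(-3 + w))
M(l) = 2*l*(1 + l) (M(l) = (2*l)*(1 + l) = 2*l*(1 + l))
C(h) = h**2
C(M(L(4)))**2 = ((2*(2*4/(-3 + 4))*(1 + 2*4/(-3 + 4)))**2)**2 = ((2*(2*4/1)*(1 + 2*4/1))**2)**2 = ((2*(2*4*1)*(1 + 2*4*1))**2)**2 = ((2*8*(1 + 8))**2)**2 = ((2*8*9)**2)**2 = (144**2)**2 = 20736**2 = 429981696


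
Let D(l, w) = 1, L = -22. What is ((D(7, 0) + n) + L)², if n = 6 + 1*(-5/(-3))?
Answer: 1600/9 ≈ 177.78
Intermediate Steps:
n = 23/3 (n = 6 + 1*(-5*(-⅓)) = 6 + 1*(5/3) = 6 + 5/3 = 23/3 ≈ 7.6667)
((D(7, 0) + n) + L)² = ((1 + 23/3) - 22)² = (26/3 - 22)² = (-40/3)² = 1600/9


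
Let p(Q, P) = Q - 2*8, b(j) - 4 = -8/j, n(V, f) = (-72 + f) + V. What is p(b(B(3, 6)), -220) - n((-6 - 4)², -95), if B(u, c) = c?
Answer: 161/3 ≈ 53.667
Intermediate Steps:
n(V, f) = -72 + V + f
b(j) = 4 - 8/j
p(Q, P) = -16 + Q (p(Q, P) = Q - 16 = -16 + Q)
p(b(B(3, 6)), -220) - n((-6 - 4)², -95) = (-16 + (4 - 8/6)) - (-72 + (-6 - 4)² - 95) = (-16 + (4 - 8*⅙)) - (-72 + (-10)² - 95) = (-16 + (4 - 4/3)) - (-72 + 100 - 95) = (-16 + 8/3) - 1*(-67) = -40/3 + 67 = 161/3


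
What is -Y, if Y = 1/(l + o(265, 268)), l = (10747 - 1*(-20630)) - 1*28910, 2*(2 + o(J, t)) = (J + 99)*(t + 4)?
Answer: -1/51969 ≈ -1.9242e-5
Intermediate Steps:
o(J, t) = -2 + (4 + t)*(99 + J)/2 (o(J, t) = -2 + ((J + 99)*(t + 4))/2 = -2 + ((99 + J)*(4 + t))/2 = -2 + ((4 + t)*(99 + J))/2 = -2 + (4 + t)*(99 + J)/2)
l = 2467 (l = (10747 + 20630) - 28910 = 31377 - 28910 = 2467)
Y = 1/51969 (Y = 1/(2467 + (196 + 2*265 + (99/2)*268 + (1/2)*265*268)) = 1/(2467 + (196 + 530 + 13266 + 35510)) = 1/(2467 + 49502) = 1/51969 ≈ 1.9242e-5)
-Y = -1*1/51969 = -1/51969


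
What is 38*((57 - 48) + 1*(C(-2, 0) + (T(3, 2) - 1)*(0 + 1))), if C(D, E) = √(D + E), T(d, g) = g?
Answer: 380 + 38*I*√2 ≈ 380.0 + 53.74*I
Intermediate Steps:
38*((57 - 48) + 1*(C(-2, 0) + (T(3, 2) - 1)*(0 + 1))) = 38*((57 - 48) + 1*(√(-2 + 0) + (2 - 1)*(0 + 1))) = 38*(9 + 1*(√(-2) + 1*1)) = 38*(9 + 1*(I*√2 + 1)) = 38*(9 + 1*(1 + I*√2)) = 38*(9 + (1 + I*√2)) = 38*(10 + I*√2) = 380 + 38*I*√2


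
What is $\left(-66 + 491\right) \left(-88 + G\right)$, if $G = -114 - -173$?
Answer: $-12325$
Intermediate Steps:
$G = 59$ ($G = -114 + 173 = 59$)
$\left(-66 + 491\right) \left(-88 + G\right) = \left(-66 + 491\right) \left(-88 + 59\right) = 425 \left(-29\right) = -12325$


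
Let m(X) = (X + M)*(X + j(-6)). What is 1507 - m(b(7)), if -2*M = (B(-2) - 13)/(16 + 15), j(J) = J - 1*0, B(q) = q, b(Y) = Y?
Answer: 92985/62 ≈ 1499.8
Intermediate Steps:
j(J) = J (j(J) = J + 0 = J)
M = 15/62 (M = -(-2 - 13)/(2*(16 + 15)) = -(-15)/(2*31) = -½*(-15/31) = 15/62 ≈ 0.24194)
m(X) = (-6 + X)*(15/62 + X) (m(X) = (X + 15/62)*(X - 6) = (15/62 + X)*(-6 + X) = (-6 + X)*(15/62 + X))
1507 - m(b(7)) = 1507 - (-45/31 + 7² - 357/62*7) = 1507 - (-45/31 + 49 - 2499/62) = 1507 - 1*449/62 = 1507 - 449/62 = 92985/62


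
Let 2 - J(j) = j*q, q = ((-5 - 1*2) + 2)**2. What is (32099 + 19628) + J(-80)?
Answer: 53729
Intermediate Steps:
q = 25 (q = ((-5 - 2) + 2)**2 = (-7 + 2)**2 = (-5)**2 = 25)
J(j) = 2 - 25*j (J(j) = 2 - j*25 = 2 - 25*j)
(32099 + 19628) + J(-80) = (32099 + 19628) + (2 - 25*(-80)) = 51727 + (2 + 2000) = 51727 + 2002 = 53729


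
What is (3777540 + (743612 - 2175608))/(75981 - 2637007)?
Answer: -1172772/1280513 ≈ -0.91586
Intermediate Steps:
(3777540 + (743612 - 2175608))/(75981 - 2637007) = (3777540 - 1431996)/(-2561026) = 2345544*(-1/2561026) = -1172772/1280513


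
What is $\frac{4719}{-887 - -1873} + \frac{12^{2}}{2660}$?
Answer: $\frac{3173631}{655690} \approx 4.8401$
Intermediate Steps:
$\frac{4719}{-887 - -1873} + \frac{12^{2}}{2660} = \frac{4719}{-887 + 1873} + 144 \cdot \frac{1}{2660} = \frac{4719}{986} + \frac{36}{665} = \frac{3173631}{655690}$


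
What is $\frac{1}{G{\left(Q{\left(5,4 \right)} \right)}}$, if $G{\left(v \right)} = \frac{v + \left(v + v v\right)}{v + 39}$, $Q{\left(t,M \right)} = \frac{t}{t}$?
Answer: $\frac{40}{3} \approx 13.333$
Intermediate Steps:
$Q{\left(t,M \right)} = 1$
$G{\left(v \right)} = \frac{v^{2} + 2 v}{39 + v}$ ($G{\left(v \right)} = \frac{v + \left(v + v^{2}\right)}{39 + v} = \frac{v^{2} + 2 v}{39 + v}$)
$\frac{1}{G{\left(Q{\left(5,4 \right)} \right)}} = \frac{1}{1 \frac{1}{39 + 1} \left(2 + 1\right)} = \frac{1}{1 \cdot \frac{1}{40} \cdot 3} = \frac{1}{\frac{3}{40}} = \frac{40}{3}$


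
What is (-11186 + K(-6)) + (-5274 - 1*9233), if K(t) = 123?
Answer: -25570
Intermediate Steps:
(-11186 + K(-6)) + (-5274 - 1*9233) = (-11186 + 123) + (-5274 - 1*9233) = -11063 + (-5274 - 9233) = -11063 - 14507 = -25570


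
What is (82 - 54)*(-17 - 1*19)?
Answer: -1008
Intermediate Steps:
(82 - 54)*(-17 - 1*19) = 28*(-17 - 19) = 28*(-36) = -1008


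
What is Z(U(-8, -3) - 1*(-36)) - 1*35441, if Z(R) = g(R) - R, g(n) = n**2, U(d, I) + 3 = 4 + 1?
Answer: -34035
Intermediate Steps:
U(d, I) = 2 (U(d, I) = -3 + (4 + 1) = -3 + 5 = 2)
Z(R) = R**2 - R
Z(U(-8, -3) - 1*(-36)) - 1*35441 = (2 - 1*(-36))*(-1 + (2 - 1*(-36))) - 1*35441 = (2 + 36)*(-1 + (2 + 36)) - 35441 = 38*(-1 + 38) - 35441 = 38*37 - 35441 = 1406 - 35441 = -34035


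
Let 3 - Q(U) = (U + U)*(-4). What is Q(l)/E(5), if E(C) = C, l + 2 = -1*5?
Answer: -53/5 ≈ -10.600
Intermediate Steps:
l = -7 (l = -2 - 1*5 = -2 - 5 = -7)
Q(U) = 3 + 8*U (Q(U) = 3 - (U + U)*(-4) = 3 - 2*U*(-4) = 3 - (-8)*U = 3 + 8*U)
Q(l)/E(5) = (3 + 8*(-7))/5 = (3 - 56)*(1/5) = -53*1/5 = -53/5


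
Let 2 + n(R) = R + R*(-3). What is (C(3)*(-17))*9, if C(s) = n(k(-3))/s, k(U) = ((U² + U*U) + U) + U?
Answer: 1326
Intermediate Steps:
k(U) = 2*U + 2*U² (k(U) = ((U² + U²) + U) + U = (2*U² + U) + U = (U + 2*U²) + U = 2*U + 2*U²)
n(R) = -2 - 2*R (n(R) = -2 + (R + R*(-3)) = -2 + (R - 3*R) = -2 - 2*R)
C(s) = -26/s (C(s) = (-2 - 4*(-3)*(1 - 3))/s = (-2 - 4*(-3)*(-2))/s = (-2 - 2*12)/s = (-2 - 24)/s = -26/s)
(C(3)*(-17))*9 = (-26/3*(-17))*9 = (-26*⅓*(-17))*9 = -26/3*(-17)*9 = (442/3)*9 = 1326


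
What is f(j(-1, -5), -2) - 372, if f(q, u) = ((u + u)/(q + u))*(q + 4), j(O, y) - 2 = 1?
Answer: -400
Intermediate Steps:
j(O, y) = 3 (j(O, y) = 2 + 1 = 3)
f(q, u) = 2*u*(4 + q)/(q + u) (f(q, u) = ((2*u)/(q + u))*(4 + q) = (2*u/(q + u))*(4 + q) = 2*u*(4 + q)/(q + u))
f(j(-1, -5), -2) - 372 = 2*(-2)*(4 + 3)/(3 - 2) - 372 = 2*(-2)*7/1 - 372 = 2*(-2)*1*7 - 372 = -28 - 372 = -400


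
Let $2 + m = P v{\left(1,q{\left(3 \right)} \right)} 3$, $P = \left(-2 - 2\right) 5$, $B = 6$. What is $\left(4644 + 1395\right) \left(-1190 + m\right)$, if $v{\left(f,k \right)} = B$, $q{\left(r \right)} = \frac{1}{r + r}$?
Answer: $-9372528$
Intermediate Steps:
$q{\left(r \right)} = \frac{1}{2 r}$
$P = -20$ ($P = \left(-4\right) 5 = -20$)
$v{\left(f,k \right)} = 6$
$m = -362$ ($m = -2 + \left(-20\right) 6 \cdot 3 = -2 - 360 = -362$)
$\left(4644 + 1395\right) \left(-1190 + m\right) = \left(4644 + 1395\right) \left(-1190 - 362\right) = 6039 \left(-1552\right) = -9372528$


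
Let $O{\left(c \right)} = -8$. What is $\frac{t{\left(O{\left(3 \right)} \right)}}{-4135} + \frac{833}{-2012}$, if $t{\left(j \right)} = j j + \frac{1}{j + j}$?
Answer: $- \frac{14292389}{33278480} \approx -0.42948$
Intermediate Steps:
$t{\left(j \right)} = j^{2} + \frac{1}{2 j}$
$\frac{t{\left(O{\left(3 \right)} \right)}}{-4135} + \frac{833}{-2012} = \frac{\frac{1}{-8} \left(\frac{1}{2} + \left(-8\right)^{3}\right)}{-4135} + \frac{833}{-2012} = - \frac{\frac{1}{2} - 512}{8} \left(- \frac{1}{4135}\right) + 833 \left(- \frac{1}{2012}\right) = \left(- \frac{1}{8}\right) \left(- \frac{1023}{2}\right) \left(- \frac{1}{4135}\right) - \frac{833}{2012} = \frac{1023}{16} \left(- \frac{1}{4135}\right) - \frac{833}{2012} = - \frac{1023}{66160} - \frac{833}{2012} = - \frac{14292389}{33278480}$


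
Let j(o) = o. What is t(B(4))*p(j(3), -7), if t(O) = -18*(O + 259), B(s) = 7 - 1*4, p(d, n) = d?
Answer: -14148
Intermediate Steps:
B(s) = 3 (B(s) = 7 - 4 = 3)
t(O) = -4662 - 18*O (t(O) = -18*(259 + O) = -(4662 + 18*O) = -4662 - 18*O)
t(B(4))*p(j(3), -7) = (-4662 - 18*3)*3 = (-4662 - 54)*3 = -4716*3 = -14148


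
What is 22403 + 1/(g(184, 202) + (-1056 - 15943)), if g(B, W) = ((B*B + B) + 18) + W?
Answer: 386698184/17261 ≈ 22403.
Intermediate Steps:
g(B, W) = 18 + B + W + B² (g(B, W) = ((B² + B) + 18) + W = ((B + B²) + 18) + W = (18 + B + B²) + W = 18 + B + W + B²)
22403 + 1/(g(184, 202) + (-1056 - 15943)) = 22403 + 1/((18 + 184 + 202 + 184²) + (-1056 - 15943)) = 22403 + 1/((18 + 184 + 202 + 33856) - 16999) = 22403 + 1/(34260 - 16999) = 22403 + 1/17261 = 386698184/17261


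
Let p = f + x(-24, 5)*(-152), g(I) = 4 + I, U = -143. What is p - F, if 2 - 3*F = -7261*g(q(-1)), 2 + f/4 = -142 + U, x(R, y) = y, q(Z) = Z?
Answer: -27509/3 ≈ -9169.7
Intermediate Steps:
f = -1148 (f = -8 + 4*(-142 - 143) = -8 + 4*(-285) = -8 - 1140 = -1148)
F = 21785/3 (F = 2/3 - (-7261)*(4 - 1)/3 = 2/3 - (-7261)*3/3 = 2/3 - 1/3*(-21783) = 2/3 + 7261 = 21785/3 ≈ 7261.7)
p = -1908 (p = -1148 + 5*(-152) = -1148 - 760 = -1908)
p - F = -1908 - 1*21785/3 = -1908 - 21785/3 = -27509/3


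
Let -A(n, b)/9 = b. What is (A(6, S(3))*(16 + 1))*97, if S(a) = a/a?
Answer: -14841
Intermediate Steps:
S(a) = 1
A(n, b) = -9*b
(A(6, S(3))*(16 + 1))*97 = ((-9*1)*(16 + 1))*97 = -9*17*97 = -153*97 = -14841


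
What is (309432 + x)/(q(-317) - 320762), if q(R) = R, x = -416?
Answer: -309016/321079 ≈ -0.96243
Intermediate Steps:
(309432 + x)/(q(-317) - 320762) = (309432 - 416)/(-317 - 320762) = 309016/(-321079) = 309016*(-1/321079) = -309016/321079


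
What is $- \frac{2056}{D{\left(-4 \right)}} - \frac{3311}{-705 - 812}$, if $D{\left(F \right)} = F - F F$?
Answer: $\frac{796293}{7585} \approx 104.98$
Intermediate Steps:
$D{\left(F \right)} = F - F^{2}$
$- \frac{2056}{D{\left(-4 \right)}} - \frac{3311}{-705 - 812} = - \frac{2056}{\left(-4\right) \left(1 - -4\right)} - \frac{3311}{-705 - 812} = - \frac{2056}{\left(-4\right) \left(1 + 4\right)} - \frac{3311}{-1517} = - \frac{2056}{\left(-4\right) 5} - - \frac{3311}{1517} = - \frac{2056}{-20} + \frac{3311}{1517} = \left(-2056\right) \left(- \frac{1}{20}\right) + \frac{3311}{1517} = \frac{514}{5} + \frac{3311}{1517} = \frac{796293}{7585}$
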